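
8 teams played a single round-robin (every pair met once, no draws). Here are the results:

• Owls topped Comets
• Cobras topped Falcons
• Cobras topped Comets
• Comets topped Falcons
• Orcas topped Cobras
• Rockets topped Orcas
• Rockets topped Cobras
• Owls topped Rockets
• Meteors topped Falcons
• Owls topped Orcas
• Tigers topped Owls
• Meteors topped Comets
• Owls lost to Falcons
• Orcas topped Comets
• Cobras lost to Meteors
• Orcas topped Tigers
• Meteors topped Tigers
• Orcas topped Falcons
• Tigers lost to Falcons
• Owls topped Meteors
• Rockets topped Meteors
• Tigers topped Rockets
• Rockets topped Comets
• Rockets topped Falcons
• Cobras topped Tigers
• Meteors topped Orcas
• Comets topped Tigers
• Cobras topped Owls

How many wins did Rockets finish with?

5

Rockets' results: beat Meteors, Cobras, Comets, Orcas, Falcons; lost to Tigers, Owls.
That is 5 wins.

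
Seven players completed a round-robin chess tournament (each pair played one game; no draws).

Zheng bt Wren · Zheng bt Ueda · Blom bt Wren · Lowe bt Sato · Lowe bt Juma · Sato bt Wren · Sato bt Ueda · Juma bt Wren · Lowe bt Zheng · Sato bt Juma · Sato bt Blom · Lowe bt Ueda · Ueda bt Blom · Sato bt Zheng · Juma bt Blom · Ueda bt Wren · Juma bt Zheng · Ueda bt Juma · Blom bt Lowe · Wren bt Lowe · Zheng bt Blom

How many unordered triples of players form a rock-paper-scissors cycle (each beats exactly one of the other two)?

9

Win totals: Lowe 4, Blom 2, Zheng 3, Sato 5, Wren 1, Ueda 3, Juma 3.
A player with w wins dominates both others in C(w,2) triples; summing gives 6 + 1 + 3 + 10 + 0 + 3 + 3 = 26 transitive triples.
Total triples C(7,3) = 35, so cyclic triples = 35 − 26 = 9.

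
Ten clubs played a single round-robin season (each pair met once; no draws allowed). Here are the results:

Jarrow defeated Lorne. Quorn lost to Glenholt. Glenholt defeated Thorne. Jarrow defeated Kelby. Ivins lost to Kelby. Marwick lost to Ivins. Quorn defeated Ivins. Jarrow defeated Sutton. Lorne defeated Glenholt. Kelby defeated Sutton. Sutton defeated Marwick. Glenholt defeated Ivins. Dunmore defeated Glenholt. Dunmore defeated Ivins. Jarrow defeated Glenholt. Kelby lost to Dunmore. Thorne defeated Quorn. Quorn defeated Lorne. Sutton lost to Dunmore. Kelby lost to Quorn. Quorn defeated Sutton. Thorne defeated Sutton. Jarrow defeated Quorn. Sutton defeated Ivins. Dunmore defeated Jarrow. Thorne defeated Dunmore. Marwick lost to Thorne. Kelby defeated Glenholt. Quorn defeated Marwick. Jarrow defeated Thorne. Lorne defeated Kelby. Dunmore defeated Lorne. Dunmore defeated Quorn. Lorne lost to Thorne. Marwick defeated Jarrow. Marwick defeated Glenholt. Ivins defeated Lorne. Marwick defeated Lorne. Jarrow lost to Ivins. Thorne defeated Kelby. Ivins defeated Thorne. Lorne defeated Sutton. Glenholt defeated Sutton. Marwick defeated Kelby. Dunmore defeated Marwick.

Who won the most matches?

Dunmore

Win totals: Lorne 3, Jarrow 6, Marwick 4, Thorne 6, Glenholt 4, Kelby 3, Quorn 5, Sutton 2, Ivins 4, Dunmore 8.
Dunmore leads with 8 wins (next highest: 6).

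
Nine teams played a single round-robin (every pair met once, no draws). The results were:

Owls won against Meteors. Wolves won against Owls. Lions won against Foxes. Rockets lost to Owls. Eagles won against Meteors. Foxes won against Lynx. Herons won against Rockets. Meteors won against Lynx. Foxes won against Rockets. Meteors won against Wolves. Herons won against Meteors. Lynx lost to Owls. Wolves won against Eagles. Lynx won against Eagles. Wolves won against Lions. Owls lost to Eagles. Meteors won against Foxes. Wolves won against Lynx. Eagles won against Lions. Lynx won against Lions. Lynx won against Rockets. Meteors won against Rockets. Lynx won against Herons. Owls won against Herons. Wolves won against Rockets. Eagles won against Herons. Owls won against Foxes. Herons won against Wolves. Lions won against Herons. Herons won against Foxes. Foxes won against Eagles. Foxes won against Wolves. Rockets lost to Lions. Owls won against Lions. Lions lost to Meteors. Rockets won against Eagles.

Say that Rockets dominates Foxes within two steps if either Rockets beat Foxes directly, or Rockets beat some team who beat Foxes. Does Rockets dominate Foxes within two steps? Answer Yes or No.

Rockets did not beat Foxes directly.
Rockets beat Eagles, but each of them lost to Foxes. No two-step path.

No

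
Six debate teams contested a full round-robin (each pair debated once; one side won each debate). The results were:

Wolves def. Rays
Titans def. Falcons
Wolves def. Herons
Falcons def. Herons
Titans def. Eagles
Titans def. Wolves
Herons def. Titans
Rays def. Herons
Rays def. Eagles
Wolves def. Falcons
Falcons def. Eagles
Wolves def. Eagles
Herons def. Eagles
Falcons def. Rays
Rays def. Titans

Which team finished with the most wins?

Win totals: Herons 2, Rays 3, Eagles 0, Wolves 4, Falcons 3, Titans 3.
Wolves leads with 4 wins (next highest: 3).

Wolves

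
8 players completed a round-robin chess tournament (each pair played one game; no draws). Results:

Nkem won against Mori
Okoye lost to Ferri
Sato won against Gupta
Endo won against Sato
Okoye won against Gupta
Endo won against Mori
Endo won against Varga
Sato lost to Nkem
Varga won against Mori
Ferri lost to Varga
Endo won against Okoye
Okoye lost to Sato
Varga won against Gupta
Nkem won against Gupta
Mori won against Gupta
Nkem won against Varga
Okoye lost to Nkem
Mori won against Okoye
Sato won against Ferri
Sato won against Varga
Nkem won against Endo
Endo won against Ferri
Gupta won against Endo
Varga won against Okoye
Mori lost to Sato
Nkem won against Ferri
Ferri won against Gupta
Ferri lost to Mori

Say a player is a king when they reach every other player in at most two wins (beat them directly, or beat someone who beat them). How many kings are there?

Ferri cannot reach Sato, Nkem, Mori, Varga in two steps.
Okoye cannot reach Ferri, Sato, Nkem, Mori, Varga in two steps.
Sato cannot reach Nkem in two steps.
Nkem reaches everyone (king).
Endo cannot reach Nkem in two steps.
Gupta cannot reach Nkem in two steps.
Mori cannot reach Sato, Nkem, Varga in two steps.
Varga cannot reach Sato, Nkem in two steps.
Kings: Nkem — 1.

1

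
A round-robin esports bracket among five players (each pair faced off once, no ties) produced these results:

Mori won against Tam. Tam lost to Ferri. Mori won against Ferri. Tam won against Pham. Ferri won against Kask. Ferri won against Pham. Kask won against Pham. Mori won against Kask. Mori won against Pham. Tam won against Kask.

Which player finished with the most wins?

Win totals: Ferri 3, Kask 1, Pham 0, Tam 2, Mori 4.
Mori leads with 4 wins (next highest: 3).

Mori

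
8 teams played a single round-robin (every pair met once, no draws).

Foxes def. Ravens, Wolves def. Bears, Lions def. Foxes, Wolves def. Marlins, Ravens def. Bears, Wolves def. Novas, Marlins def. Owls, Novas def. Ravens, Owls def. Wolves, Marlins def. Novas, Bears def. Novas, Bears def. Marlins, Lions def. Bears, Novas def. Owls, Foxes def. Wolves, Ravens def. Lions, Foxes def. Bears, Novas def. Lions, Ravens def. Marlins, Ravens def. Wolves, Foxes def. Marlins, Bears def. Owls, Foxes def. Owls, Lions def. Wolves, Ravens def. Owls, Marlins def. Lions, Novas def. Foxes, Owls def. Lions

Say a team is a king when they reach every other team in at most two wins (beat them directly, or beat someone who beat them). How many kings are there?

Owls cannot reach Ravens in two steps.
Foxes reaches everyone (king).
Bears reaches everyone (king).
Ravens reaches everyone (king).
Wolves reaches everyone (king).
Marlins reaches everyone (king).
Lions reaches everyone (king).
Novas reaches everyone (king).
Kings: Foxes, Bears, Ravens, Wolves, Marlins, Lions, Novas — 7.

7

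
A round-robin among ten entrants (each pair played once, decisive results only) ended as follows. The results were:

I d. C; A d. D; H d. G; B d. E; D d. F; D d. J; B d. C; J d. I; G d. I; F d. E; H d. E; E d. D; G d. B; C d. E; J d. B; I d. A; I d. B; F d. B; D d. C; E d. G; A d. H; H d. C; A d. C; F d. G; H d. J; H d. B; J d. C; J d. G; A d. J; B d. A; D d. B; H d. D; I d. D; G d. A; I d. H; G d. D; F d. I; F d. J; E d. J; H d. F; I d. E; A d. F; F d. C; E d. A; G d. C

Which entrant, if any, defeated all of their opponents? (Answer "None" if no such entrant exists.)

Highest win total is H with 7 (out of 9 possible).
H lost to A, I, so no entrant went undefeated.

None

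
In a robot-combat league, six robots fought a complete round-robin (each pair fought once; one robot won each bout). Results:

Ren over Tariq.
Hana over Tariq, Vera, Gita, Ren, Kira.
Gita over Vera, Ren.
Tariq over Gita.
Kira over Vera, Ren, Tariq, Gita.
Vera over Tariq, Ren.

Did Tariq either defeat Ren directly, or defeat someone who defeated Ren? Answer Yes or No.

Tariq did not beat Ren directly.
Tariq beat Gita. Of those, Gita beat Ren.

Yes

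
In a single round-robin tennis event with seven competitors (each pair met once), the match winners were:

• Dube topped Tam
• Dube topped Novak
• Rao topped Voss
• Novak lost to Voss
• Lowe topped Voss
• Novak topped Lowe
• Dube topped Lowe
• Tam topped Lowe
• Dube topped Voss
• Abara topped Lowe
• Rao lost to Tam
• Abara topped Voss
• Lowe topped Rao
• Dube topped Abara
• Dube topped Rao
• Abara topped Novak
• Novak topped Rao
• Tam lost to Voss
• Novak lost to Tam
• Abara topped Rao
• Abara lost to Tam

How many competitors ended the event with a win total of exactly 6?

Win totals: Tam 4, Abara 4, Lowe 2, Dube 6, Rao 1, Novak 2, Voss 2.
Exactly 6: Dube — 1 competitor.

1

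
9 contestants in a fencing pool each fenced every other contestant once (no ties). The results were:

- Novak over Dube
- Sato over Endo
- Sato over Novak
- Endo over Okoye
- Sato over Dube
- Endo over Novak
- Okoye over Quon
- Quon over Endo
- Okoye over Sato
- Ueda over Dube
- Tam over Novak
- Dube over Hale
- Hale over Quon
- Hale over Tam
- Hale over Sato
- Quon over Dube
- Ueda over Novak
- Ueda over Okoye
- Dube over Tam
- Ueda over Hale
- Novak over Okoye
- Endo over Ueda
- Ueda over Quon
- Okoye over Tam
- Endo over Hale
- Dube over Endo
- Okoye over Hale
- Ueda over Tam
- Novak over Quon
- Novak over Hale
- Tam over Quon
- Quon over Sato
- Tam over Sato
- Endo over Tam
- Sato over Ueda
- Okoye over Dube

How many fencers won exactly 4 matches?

2

Win totals: Ueda 6, Okoye 5, Novak 4, Tam 3, Quon 3, Hale 3, Sato 4, Endo 5, Dube 3.
Exactly 4: Novak, Sato — 2 fencers.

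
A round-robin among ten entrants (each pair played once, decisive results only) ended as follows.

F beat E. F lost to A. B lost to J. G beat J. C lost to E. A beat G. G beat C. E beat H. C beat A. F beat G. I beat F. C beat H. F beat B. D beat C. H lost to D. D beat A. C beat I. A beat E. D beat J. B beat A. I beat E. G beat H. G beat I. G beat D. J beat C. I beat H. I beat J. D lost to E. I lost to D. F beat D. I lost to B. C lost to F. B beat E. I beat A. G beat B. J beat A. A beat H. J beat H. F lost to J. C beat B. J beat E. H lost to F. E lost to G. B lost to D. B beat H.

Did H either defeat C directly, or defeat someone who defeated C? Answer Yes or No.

No

H did not beat C directly.
H beat no one, so there is no intermediate entrant.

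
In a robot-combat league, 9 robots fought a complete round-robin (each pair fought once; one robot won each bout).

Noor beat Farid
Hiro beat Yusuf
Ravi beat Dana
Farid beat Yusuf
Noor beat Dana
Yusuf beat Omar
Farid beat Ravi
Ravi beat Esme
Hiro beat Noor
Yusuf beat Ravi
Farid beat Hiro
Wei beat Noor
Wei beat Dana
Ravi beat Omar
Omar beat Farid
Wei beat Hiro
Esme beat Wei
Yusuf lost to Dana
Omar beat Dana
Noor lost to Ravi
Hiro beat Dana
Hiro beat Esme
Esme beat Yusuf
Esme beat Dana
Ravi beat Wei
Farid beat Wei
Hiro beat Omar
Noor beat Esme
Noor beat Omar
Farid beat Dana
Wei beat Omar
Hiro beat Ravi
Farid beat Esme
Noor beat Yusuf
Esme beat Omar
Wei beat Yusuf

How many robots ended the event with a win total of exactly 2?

2

Win totals: Wei 5, Esme 4, Farid 6, Yusuf 2, Hiro 6, Noor 5, Dana 1, Ravi 5, Omar 2.
Exactly 2: Yusuf, Omar — 2 robots.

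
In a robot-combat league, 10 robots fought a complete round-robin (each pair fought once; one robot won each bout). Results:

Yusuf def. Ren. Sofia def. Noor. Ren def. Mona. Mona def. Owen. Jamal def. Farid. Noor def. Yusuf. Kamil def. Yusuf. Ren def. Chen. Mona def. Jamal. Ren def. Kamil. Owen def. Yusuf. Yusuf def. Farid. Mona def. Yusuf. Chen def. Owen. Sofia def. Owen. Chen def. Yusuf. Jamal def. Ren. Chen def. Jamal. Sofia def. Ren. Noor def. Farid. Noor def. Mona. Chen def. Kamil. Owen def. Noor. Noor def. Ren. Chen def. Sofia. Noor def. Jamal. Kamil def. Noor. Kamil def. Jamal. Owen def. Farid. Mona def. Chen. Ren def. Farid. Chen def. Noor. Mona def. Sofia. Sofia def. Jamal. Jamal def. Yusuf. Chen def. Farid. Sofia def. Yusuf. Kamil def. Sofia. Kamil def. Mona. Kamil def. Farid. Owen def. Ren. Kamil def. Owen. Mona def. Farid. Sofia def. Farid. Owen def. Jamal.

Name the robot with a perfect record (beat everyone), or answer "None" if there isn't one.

None

Highest win total is Kamil with 7 (out of 9 possible).
Kamil lost to Chen, Ren, so no robot went undefeated.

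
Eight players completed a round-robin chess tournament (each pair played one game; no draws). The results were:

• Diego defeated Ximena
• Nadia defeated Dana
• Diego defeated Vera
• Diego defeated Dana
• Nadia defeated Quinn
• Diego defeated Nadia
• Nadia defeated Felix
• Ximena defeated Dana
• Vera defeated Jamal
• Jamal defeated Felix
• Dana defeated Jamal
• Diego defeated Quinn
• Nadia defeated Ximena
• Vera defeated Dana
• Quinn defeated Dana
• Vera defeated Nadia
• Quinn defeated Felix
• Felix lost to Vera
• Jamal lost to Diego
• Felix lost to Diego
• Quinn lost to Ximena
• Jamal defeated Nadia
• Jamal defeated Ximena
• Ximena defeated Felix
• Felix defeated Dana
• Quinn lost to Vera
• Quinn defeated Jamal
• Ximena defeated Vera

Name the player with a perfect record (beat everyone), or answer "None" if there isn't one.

Diego has 7 wins out of 7 opponents — a perfect record.

Diego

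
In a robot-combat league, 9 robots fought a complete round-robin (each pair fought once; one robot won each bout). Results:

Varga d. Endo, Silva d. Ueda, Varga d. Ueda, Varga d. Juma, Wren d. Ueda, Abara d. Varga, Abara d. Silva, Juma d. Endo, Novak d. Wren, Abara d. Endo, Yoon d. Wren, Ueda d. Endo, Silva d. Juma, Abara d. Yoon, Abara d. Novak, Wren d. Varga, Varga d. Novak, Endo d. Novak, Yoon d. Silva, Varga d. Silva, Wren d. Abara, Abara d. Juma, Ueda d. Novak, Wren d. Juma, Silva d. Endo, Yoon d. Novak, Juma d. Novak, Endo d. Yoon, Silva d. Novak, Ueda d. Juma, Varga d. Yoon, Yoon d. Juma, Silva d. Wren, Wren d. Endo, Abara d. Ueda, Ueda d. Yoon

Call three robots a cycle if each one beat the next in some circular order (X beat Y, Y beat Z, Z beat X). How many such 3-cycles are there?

14

Win totals: Juma 2, Ueda 4, Abara 7, Varga 6, Yoon 4, Endo 2, Novak 1, Wren 5, Silva 5.
A robot with w wins dominates both others in C(w,2) triples; summing gives 1 + 6 + 21 + 15 + 6 + 1 + 0 + 10 + 10 = 70 transitive triples.
Total triples C(9,3) = 84, so cyclic triples = 84 − 70 = 14.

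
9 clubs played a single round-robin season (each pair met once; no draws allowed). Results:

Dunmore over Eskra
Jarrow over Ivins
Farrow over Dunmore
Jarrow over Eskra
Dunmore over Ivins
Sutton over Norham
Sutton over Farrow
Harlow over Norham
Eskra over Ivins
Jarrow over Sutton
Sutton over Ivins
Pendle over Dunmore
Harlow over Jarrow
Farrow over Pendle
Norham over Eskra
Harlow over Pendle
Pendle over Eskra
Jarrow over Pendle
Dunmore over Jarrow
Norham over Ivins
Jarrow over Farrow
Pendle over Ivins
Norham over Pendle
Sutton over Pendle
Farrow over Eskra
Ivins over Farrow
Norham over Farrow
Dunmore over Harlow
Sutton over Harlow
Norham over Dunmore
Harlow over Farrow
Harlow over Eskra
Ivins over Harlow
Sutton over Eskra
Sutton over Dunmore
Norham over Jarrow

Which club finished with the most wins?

Win totals: Dunmore 4, Pendle 3, Eskra 1, Farrow 3, Ivins 2, Jarrow 5, Norham 6, Sutton 7, Harlow 5.
Sutton leads with 7 wins (next highest: 6).

Sutton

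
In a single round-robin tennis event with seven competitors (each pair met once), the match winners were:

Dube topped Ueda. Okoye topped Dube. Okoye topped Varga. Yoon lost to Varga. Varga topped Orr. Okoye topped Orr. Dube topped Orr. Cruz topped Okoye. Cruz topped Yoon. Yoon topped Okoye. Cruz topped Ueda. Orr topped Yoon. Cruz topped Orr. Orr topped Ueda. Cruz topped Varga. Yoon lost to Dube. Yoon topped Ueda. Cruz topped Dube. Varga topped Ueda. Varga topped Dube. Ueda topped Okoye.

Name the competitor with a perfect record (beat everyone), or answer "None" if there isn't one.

Cruz has 6 wins out of 6 opponents — a perfect record.

Cruz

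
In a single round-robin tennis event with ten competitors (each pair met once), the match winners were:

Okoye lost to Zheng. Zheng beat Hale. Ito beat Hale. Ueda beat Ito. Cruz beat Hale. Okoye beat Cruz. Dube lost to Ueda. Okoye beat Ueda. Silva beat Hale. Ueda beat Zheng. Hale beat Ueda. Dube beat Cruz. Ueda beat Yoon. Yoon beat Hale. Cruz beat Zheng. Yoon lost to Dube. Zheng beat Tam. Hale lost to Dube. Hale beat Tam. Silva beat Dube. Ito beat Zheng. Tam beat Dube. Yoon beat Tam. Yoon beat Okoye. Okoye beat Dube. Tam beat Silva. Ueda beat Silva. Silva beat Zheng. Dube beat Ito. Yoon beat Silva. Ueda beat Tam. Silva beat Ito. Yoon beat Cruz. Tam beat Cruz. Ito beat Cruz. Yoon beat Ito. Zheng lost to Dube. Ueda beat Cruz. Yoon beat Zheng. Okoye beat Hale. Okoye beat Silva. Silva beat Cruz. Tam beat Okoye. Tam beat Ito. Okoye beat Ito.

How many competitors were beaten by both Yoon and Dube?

Yoon beat: Tam, Cruz, Hale, Silva, Okoye, Zheng, Ito.
Dube beat: Cruz, Hale, Yoon, Zheng, Ito.
Both beat: Cruz, Hale, Zheng, Ito — 4.

4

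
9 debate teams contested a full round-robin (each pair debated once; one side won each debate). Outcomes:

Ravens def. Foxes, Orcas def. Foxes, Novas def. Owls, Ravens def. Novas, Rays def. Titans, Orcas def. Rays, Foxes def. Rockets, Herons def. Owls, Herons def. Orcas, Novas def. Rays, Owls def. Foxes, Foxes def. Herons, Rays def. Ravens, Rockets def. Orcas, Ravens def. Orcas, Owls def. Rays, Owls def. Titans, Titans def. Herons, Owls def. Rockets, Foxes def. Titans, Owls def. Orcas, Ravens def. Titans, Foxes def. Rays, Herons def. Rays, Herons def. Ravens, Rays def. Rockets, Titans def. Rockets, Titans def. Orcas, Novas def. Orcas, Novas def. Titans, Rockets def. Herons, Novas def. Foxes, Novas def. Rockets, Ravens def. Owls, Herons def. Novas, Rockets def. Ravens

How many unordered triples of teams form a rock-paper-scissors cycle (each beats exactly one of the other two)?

Win totals: Herons 5, Foxes 4, Orcas 2, Novas 6, Titans 3, Owls 5, Rays 3, Rockets 3, Ravens 5.
A team with w wins dominates both others in C(w,2) triples; summing gives 10 + 6 + 1 + 15 + 3 + 10 + 3 + 3 + 10 = 61 transitive triples.
Total triples C(9,3) = 84, so cyclic triples = 84 − 61 = 23.

23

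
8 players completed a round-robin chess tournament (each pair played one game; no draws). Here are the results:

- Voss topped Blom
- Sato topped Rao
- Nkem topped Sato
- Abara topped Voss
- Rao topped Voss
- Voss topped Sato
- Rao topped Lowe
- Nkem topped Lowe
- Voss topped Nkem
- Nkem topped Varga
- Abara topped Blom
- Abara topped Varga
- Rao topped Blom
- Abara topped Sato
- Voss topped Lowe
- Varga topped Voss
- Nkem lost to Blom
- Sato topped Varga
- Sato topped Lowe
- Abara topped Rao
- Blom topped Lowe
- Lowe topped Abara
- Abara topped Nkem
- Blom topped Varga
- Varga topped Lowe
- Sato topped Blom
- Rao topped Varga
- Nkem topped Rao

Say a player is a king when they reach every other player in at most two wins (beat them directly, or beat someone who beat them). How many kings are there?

Lowe reaches everyone (king).
Varga cannot reach Rao in two steps.
Voss reaches everyone (king).
Rao reaches everyone (king).
Nkem reaches everyone (king).
Abara reaches everyone (king).
Sato reaches everyone (king).
Blom reaches everyone (king).
Kings: Lowe, Voss, Rao, Nkem, Abara, Sato, Blom — 7.

7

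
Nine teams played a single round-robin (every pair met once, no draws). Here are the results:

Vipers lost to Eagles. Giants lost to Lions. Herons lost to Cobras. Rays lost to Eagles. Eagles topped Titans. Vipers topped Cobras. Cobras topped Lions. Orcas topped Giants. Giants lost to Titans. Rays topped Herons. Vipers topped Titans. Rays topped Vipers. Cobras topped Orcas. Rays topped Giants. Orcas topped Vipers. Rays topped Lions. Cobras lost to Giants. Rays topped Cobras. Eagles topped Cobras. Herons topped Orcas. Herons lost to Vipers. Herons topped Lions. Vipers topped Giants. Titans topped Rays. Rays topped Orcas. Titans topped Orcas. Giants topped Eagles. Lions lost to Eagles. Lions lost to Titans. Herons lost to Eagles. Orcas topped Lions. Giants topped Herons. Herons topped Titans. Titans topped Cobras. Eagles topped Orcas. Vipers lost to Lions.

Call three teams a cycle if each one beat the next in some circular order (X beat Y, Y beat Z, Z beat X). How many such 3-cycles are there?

Win totals: Orcas 3, Titans 5, Giants 3, Rays 6, Lions 2, Eagles 7, Herons 3, Cobras 3, Vipers 4.
A team with w wins dominates both others in C(w,2) triples; summing gives 3 + 10 + 3 + 15 + 1 + 21 + 3 + 3 + 6 = 65 transitive triples.
Total triples C(9,3) = 84, so cyclic triples = 84 − 65 = 19.

19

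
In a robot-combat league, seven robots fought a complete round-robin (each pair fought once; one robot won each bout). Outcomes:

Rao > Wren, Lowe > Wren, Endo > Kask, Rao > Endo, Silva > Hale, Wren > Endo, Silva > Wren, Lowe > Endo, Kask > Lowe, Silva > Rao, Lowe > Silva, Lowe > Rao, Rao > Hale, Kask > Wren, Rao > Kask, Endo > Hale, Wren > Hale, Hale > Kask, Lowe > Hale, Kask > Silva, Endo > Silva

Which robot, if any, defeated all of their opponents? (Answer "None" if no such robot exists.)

None

Highest win total is Lowe with 5 (out of 6 possible).
Lowe lost to Kask, so no robot went undefeated.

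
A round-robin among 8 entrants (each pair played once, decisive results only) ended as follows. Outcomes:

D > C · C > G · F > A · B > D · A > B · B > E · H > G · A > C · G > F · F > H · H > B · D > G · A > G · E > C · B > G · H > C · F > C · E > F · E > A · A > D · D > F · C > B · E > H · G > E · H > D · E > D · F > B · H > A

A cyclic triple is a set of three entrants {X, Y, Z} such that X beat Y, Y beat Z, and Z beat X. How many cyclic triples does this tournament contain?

Win totals: A 4, B 3, C 2, D 3, E 5, F 4, G 2, H 5.
An entrant with w wins dominates both others in C(w,2) triples; summing gives 6 + 3 + 1 + 3 + 10 + 6 + 1 + 10 = 40 transitive triples.
Total triples C(8,3) = 56, so cyclic triples = 56 − 40 = 16.

16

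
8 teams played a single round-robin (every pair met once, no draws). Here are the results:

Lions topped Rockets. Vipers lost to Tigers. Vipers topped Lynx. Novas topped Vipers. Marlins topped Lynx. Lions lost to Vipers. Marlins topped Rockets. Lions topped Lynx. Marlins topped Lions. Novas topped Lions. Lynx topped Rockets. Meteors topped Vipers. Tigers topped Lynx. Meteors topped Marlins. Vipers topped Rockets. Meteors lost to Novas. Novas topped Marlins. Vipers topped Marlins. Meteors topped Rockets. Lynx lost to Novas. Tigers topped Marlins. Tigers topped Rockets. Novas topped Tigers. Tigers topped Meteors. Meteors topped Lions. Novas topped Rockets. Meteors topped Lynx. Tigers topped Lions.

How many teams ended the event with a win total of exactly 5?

1

Win totals: Novas 7, Lions 2, Lynx 1, Tigers 6, Rockets 0, Marlins 3, Meteors 5, Vipers 4.
Exactly 5: Meteors — 1 team.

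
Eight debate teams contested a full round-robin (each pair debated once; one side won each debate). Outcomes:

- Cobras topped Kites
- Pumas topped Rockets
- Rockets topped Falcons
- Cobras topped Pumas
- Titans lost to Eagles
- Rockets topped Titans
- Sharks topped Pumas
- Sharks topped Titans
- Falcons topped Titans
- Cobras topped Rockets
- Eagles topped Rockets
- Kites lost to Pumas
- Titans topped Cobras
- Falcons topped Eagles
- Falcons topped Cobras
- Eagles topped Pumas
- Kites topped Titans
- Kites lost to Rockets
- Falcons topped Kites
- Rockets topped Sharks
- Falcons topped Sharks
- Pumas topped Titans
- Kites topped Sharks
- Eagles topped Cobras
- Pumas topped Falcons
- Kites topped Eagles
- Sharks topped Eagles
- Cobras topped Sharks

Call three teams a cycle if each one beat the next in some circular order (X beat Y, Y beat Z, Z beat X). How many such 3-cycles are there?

16

Win totals: Rockets 4, Sharks 3, Titans 1, Eagles 4, Falcons 5, Kites 3, Pumas 4, Cobras 4.
A team with w wins dominates both others in C(w,2) triples; summing gives 6 + 3 + 0 + 6 + 10 + 3 + 6 + 6 = 40 transitive triples.
Total triples C(8,3) = 56, so cyclic triples = 56 − 40 = 16.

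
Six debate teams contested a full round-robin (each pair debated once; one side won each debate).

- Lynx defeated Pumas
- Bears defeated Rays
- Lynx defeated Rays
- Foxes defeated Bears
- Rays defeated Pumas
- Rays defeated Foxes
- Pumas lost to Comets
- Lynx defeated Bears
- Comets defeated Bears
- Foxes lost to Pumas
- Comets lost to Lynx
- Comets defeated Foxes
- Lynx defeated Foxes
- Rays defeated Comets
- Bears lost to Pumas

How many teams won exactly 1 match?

Win totals: Lynx 5, Bears 1, Foxes 1, Rays 3, Comets 3, Pumas 2.
Exactly 1: Bears, Foxes — 2 teams.

2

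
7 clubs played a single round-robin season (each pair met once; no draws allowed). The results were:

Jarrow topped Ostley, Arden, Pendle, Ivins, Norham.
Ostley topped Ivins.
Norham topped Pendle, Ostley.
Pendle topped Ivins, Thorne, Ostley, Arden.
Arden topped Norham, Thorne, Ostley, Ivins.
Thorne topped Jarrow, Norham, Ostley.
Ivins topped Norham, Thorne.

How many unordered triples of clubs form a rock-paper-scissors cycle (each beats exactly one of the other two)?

Win totals: Ivins 2, Pendle 4, Thorne 3, Ostley 1, Arden 4, Jarrow 5, Norham 2.
A club with w wins dominates both others in C(w,2) triples; summing gives 1 + 6 + 3 + 0 + 6 + 10 + 1 = 27 transitive triples.
Total triples C(7,3) = 35, so cyclic triples = 35 − 27 = 8.

8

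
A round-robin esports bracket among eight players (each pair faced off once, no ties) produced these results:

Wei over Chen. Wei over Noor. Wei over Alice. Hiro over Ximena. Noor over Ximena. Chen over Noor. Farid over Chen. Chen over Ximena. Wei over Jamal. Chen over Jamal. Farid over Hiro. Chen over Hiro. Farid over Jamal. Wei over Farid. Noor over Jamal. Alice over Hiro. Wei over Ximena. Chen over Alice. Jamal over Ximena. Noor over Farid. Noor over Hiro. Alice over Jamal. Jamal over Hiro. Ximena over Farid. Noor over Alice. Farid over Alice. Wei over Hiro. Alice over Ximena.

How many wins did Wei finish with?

Wei's results: beat Chen, Farid, Ximena, Alice, Noor, Hiro, Jamal; lost to no one.
That is 7 wins.

7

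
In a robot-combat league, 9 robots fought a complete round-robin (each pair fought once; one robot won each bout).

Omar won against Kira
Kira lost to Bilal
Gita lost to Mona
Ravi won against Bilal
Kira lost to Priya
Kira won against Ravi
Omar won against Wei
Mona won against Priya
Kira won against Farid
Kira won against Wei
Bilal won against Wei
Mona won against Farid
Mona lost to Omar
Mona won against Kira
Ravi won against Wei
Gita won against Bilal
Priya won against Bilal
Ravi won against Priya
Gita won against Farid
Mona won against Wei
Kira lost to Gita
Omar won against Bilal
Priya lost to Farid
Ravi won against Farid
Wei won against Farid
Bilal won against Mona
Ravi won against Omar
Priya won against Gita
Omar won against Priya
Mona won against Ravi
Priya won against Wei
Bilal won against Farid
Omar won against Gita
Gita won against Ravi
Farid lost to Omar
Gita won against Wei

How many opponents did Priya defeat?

Priya's results: beat Wei, Bilal, Gita, Kira; lost to Mona, Omar, Ravi, Farid.
That is 4 wins.

4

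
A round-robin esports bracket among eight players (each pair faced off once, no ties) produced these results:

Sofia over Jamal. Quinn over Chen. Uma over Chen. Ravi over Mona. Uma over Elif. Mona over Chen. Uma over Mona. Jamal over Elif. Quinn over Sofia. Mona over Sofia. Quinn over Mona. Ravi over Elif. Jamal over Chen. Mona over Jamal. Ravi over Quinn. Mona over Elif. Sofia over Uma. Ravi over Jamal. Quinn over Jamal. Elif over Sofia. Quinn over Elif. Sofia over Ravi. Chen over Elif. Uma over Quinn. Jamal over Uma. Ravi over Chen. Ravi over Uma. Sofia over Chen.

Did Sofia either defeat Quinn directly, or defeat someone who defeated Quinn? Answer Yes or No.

Yes

Sofia did not beat Quinn directly.
Sofia beat Ravi, Uma, Jamal, Chen. Of those, Ravi beat Quinn.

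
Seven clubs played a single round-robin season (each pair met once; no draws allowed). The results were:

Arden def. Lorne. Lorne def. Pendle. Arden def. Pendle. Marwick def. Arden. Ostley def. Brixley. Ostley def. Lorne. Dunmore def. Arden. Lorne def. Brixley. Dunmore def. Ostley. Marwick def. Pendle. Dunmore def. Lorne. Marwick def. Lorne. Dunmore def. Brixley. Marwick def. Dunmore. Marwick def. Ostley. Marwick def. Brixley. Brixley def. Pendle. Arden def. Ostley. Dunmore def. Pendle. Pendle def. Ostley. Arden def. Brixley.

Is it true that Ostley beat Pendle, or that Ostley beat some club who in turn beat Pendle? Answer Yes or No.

Yes

Ostley did not beat Pendle directly.
Ostley beat Brixley, Lorne. Of those, Brixley beat Pendle.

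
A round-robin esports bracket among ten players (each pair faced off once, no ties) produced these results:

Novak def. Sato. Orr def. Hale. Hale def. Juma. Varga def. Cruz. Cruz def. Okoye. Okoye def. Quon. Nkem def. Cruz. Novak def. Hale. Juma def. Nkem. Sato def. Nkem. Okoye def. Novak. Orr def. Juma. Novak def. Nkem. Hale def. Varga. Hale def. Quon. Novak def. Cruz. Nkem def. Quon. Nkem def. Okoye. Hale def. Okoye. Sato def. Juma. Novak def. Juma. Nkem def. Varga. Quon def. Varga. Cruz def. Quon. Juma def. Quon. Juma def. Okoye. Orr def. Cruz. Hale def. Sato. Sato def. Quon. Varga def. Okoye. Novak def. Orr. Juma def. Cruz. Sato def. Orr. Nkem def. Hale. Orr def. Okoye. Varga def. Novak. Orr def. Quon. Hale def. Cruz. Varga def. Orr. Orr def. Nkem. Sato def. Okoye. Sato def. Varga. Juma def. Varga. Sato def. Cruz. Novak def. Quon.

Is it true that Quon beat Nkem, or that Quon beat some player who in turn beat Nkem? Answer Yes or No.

Quon did not beat Nkem directly.
Quon beat Varga, but each of them lost to Nkem. No two-step path.

No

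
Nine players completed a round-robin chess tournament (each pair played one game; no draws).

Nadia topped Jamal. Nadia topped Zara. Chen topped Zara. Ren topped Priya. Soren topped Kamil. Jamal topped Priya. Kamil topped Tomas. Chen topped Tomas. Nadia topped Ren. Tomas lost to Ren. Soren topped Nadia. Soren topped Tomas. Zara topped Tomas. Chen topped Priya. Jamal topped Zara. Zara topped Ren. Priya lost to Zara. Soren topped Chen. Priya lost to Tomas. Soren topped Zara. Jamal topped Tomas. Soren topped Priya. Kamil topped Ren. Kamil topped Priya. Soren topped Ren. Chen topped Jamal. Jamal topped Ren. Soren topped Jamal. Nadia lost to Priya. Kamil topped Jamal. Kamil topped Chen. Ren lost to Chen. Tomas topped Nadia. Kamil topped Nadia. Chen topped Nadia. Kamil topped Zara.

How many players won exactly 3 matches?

2

Win totals: Chen 6, Ren 2, Tomas 2, Zara 3, Nadia 3, Priya 1, Soren 8, Jamal 4, Kamil 7.
Exactly 3: Zara, Nadia — 2 players.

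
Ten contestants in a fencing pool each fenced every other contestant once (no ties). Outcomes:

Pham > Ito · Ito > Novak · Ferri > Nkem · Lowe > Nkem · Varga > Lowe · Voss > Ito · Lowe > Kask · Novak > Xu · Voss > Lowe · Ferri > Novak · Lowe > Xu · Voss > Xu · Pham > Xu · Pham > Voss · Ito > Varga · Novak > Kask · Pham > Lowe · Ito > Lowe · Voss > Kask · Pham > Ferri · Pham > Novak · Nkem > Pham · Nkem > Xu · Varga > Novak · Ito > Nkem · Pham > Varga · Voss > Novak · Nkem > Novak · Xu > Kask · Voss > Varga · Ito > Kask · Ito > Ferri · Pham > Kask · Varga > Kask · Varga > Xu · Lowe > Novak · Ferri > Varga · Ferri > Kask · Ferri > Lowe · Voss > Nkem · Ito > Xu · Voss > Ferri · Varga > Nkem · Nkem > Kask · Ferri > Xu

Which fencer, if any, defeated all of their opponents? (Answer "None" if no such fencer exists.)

Highest win total is Voss with 8 (out of 9 possible).
Voss lost to Pham, so no fencer went undefeated.

None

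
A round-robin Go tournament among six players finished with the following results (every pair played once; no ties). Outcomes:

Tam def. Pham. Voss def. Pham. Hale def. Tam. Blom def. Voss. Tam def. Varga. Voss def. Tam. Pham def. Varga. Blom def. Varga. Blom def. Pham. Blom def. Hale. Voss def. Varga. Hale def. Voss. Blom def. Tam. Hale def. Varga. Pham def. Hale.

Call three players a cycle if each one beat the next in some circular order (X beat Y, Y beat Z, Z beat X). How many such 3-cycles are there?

2

Win totals: Varga 0, Blom 5, Hale 3, Pham 2, Tam 2, Voss 3.
A player with w wins dominates both others in C(w,2) triples; summing gives 0 + 10 + 3 + 1 + 1 + 3 = 18 transitive triples.
Total triples C(6,3) = 20, so cyclic triples = 20 − 18 = 2.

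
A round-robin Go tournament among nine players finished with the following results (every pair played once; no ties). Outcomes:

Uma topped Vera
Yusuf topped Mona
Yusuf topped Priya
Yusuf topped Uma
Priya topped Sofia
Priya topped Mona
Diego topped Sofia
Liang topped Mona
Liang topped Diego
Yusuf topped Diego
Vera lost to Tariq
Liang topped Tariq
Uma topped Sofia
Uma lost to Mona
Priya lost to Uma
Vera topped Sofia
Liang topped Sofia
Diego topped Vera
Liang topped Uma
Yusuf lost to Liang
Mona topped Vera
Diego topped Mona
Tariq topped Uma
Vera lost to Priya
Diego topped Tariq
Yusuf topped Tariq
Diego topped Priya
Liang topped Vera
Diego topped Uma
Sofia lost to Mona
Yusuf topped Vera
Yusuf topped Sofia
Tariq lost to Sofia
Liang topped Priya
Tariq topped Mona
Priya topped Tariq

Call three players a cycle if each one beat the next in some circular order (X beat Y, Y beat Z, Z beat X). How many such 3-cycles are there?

5

Win totals: Diego 6, Priya 4, Vera 1, Yusuf 7, Tariq 3, Liang 8, Uma 3, Sofia 1, Mona 3.
A player with w wins dominates both others in C(w,2) triples; summing gives 15 + 6 + 0 + 21 + 3 + 28 + 3 + 0 + 3 = 79 transitive triples.
Total triples C(9,3) = 84, so cyclic triples = 84 − 79 = 5.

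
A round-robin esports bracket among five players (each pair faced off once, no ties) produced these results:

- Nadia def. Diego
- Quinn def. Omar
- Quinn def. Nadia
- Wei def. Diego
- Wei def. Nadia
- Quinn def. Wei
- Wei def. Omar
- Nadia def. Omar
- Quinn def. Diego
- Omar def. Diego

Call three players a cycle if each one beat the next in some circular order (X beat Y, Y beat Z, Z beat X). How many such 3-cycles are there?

Win totals: Wei 3, Quinn 4, Diego 0, Omar 1, Nadia 2.
A player with w wins dominates both others in C(w,2) triples; summing gives 3 + 6 + 0 + 0 + 1 = 10 transitive triples.
Total triples C(5,3) = 10, so cyclic triples = 10 − 10 = 0.

0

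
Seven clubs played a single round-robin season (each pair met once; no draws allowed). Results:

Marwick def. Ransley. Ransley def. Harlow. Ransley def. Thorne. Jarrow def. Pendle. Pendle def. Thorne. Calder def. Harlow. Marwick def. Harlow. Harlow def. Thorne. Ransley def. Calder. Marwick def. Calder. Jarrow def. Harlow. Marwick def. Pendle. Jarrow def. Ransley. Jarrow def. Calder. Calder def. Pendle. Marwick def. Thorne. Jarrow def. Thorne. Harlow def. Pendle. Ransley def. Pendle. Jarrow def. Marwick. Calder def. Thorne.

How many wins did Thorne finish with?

0

Thorne's results: beat no one; lost to Ransley, Jarrow, Calder, Marwick, Harlow, Pendle.
That is 0 wins.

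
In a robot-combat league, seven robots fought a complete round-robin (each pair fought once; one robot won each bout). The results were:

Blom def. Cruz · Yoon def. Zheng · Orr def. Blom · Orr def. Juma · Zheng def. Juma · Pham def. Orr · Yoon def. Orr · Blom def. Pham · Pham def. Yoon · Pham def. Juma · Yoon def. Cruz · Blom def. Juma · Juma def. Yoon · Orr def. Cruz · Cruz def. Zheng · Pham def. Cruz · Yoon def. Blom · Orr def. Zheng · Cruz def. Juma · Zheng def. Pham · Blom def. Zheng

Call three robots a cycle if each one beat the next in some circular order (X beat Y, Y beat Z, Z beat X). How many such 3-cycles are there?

9

Win totals: Pham 4, Blom 4, Yoon 4, Cruz 2, Juma 1, Zheng 2, Orr 4.
A robot with w wins dominates both others in C(w,2) triples; summing gives 6 + 6 + 6 + 1 + 0 + 1 + 6 = 26 transitive triples.
Total triples C(7,3) = 35, so cyclic triples = 35 − 26 = 9.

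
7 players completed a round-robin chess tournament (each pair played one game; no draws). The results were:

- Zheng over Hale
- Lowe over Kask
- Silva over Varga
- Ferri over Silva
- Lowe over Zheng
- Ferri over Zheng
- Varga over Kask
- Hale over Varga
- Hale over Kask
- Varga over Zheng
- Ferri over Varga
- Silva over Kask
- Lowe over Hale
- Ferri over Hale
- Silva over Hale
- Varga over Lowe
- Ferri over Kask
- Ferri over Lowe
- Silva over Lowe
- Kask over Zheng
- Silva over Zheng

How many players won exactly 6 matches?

Win totals: Zheng 1, Ferri 6, Lowe 3, Hale 2, Silva 5, Varga 3, Kask 1.
Exactly 6: Ferri — 1 player.

1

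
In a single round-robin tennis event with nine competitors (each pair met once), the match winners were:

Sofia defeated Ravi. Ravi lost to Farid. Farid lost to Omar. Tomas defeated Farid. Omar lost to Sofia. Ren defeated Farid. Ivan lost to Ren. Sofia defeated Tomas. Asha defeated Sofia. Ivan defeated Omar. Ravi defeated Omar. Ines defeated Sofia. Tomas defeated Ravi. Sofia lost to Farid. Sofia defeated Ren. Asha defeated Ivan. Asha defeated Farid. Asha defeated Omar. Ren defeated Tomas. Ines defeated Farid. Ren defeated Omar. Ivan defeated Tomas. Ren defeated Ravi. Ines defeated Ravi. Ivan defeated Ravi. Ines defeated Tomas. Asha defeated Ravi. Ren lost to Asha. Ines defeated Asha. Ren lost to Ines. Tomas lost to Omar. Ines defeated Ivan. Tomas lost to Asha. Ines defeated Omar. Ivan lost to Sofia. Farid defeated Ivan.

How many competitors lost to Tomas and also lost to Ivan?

Tomas beat: Farid, Ravi.
Ivan beat: Tomas, Omar, Ravi.
Both beat: Ravi — 1.

1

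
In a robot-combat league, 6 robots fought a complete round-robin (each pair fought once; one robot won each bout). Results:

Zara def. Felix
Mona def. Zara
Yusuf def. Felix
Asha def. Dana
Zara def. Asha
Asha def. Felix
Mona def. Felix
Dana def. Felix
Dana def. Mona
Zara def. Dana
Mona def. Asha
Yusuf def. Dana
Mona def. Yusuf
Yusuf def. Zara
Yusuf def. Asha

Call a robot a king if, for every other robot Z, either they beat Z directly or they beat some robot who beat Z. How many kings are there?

3

Mona reaches everyone (king).
Zara cannot reach Yusuf in two steps.
Asha cannot reach Zara, Yusuf in two steps.
Dana reaches everyone (king).
Felix cannot reach Mona, Zara, Asha, Dana, Yusuf in two steps.
Yusuf reaches everyone (king).
Kings: Mona, Dana, Yusuf — 3.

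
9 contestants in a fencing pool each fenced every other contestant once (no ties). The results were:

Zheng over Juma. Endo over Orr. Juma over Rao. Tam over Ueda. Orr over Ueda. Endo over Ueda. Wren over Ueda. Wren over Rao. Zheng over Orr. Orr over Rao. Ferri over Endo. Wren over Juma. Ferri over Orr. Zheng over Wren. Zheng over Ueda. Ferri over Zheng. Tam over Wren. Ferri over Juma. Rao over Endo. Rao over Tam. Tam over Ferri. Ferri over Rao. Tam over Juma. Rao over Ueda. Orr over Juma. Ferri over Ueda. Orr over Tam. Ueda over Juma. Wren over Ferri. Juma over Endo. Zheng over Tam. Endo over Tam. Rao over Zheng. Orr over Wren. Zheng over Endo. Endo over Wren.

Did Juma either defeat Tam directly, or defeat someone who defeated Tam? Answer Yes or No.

Juma did not beat Tam directly.
Juma beat Rao, Endo. Of those, Rao beat Tam.

Yes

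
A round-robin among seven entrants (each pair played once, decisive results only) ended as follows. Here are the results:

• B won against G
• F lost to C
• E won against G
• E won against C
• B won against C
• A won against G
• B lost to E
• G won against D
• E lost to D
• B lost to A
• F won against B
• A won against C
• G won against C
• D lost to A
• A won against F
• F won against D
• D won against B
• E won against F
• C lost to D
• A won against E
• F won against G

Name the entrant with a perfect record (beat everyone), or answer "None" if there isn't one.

A has 6 wins out of 6 opponents — a perfect record.

A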